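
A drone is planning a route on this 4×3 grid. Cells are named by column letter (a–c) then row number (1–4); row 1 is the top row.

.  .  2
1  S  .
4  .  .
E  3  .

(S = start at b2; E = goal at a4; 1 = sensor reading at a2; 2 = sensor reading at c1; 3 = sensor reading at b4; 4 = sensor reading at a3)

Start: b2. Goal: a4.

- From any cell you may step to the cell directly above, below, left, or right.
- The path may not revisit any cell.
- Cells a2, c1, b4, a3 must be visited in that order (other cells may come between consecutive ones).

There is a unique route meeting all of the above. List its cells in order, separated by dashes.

b2 - a2 - a1 - b1 - c1 - c2 - c3 - c4 - b4 - b3 - a3 - a4

The waypoints must appear in the order a2, c1, b4, a3, with no cell reused.
Route from b2: left to a2, up to a1, 2× right (reaching c1), 3× down (reaching c4), left to b4, up to b3, left to a3, down to a4 — 11 moves in all.
Check: order respected (1 at step 1, 2 at step 4, 3 at step 8, 4 at step 10).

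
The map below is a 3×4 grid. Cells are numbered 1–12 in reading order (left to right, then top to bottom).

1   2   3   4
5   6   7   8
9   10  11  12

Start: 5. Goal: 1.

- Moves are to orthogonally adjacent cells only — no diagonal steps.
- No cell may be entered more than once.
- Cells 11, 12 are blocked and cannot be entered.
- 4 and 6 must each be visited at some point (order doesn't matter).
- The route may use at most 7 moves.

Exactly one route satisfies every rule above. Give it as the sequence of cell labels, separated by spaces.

5 6 7 8 4 3 2 1

The 7-move cap with required stops at 4, 6 leaves no slack for detours.
Route from 5: 3× right (reaching 8), up to 4, 3× left (reaching 1) — 7 moves in all.
Check: all required cells visited; 7 ≤ 7 moves.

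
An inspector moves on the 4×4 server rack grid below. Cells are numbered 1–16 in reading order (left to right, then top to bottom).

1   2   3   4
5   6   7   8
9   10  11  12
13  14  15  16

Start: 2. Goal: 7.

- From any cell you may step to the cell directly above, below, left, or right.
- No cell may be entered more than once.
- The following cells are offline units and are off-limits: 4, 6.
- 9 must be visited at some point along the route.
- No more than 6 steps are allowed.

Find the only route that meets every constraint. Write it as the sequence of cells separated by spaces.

The 6-move cap with required stops at 9 leaves no slack for detours.
Route from 2: left 1 to 1, down 2 to 9, right 2 to 11, up 1 to 7 — 6 moves in all.
Check: all required cells visited; 6 ≤ 6 moves.

2 1 5 9 10 11 7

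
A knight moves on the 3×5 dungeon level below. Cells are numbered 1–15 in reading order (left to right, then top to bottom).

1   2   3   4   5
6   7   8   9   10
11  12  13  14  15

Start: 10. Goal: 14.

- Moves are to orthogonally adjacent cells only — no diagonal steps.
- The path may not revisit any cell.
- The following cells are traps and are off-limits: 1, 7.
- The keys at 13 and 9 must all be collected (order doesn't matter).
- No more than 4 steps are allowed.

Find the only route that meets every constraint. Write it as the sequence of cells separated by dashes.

10 - 9 - 8 - 13 - 14

The budget equals the shortest possible length, so every move has to be on a shortest route through the required cells.
Route from 10: 2× left (reaching 8), down to 13, right to 14 — 4 moves in all.
Check: all required cells visited; 4 ≤ 4 moves.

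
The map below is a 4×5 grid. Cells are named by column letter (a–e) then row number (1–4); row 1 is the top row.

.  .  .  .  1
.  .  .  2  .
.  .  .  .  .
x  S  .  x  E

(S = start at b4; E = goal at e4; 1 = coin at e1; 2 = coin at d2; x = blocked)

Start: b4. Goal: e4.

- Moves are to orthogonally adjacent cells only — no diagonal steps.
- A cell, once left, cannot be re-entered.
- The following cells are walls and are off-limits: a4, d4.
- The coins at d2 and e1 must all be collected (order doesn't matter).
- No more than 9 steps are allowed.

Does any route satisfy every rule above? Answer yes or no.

One route that works: b4 → b3 → b2 → c2 → d2 → d1 → e1 → e2 → e3 → e4.

yes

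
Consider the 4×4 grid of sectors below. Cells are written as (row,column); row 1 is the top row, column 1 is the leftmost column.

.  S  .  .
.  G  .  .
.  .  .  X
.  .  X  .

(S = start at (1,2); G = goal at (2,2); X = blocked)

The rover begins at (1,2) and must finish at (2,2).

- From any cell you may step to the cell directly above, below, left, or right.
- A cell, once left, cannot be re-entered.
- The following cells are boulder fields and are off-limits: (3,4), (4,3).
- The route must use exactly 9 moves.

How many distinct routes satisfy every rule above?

Need simple routes of exactly 9 moves from (1,2) to (2,2) (Manhattan distance 1, so 4 moves are spent on a detour and 4 undoing it).
Enumerating: (1,2) (1,1) (2,1) (3,1) (4,1) (4,2) (3,2) (3,3) (2,3) (2,2) | (1,2) (1,3) (2,3) (3,3) (3,2) (4,2) (4,1) (3,1) (2,1) (2,2) | (1,2) (1,3) (1,4) (2,4) (2,3) (3,3) (3,2) (3,1) (2,1) (2,2).
That gives 3 routes.

3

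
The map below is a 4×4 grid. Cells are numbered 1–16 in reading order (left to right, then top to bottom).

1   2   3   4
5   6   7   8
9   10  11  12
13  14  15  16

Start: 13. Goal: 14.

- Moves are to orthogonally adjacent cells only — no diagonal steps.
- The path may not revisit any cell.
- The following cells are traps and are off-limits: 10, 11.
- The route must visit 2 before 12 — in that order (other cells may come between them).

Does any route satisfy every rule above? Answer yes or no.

yes

One route that works: 13 → 9 → 5 → 1 → 2 → 6 → 7 → 8 → 12 → 16 → 15 → 14.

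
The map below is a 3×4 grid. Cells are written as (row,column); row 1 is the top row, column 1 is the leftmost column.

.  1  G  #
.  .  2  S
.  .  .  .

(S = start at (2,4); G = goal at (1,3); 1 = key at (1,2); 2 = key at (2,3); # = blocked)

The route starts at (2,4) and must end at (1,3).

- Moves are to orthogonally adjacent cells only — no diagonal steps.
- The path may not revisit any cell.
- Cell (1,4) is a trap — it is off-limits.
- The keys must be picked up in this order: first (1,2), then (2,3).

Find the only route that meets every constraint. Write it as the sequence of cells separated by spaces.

(2,4) (3,4) (3,3) (3,2) (3,1) (2,1) (1,1) (1,2) (2,2) (2,3) (1,3)

The waypoints must appear in the order (1,2), (2,3), with no cell reused.
Route from (2,4): down to (3,4), 3× left (reaching (3,1)), 2× up (reaching (1,1)), right to (1,2), down to (2,2), right to (2,3), up to (1,3) — 10 moves in all.
Check: order respected (1 at step 7, 2 at step 9).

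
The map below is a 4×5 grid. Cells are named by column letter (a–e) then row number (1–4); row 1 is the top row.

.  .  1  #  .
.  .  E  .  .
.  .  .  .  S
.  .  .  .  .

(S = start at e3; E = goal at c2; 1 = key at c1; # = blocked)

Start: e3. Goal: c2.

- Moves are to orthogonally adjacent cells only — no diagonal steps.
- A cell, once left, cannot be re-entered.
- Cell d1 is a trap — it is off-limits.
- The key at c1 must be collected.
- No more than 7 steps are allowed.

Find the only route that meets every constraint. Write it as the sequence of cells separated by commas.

e3, d3, c3, b3, b2, b1, c1, c2

The 7-move cap with required stops at c1 leaves no slack for detours.
Route from e3: 3× left (reaching b3), 2× up (reaching b1), right to c1, down to c2 — 7 moves in all.
Check: all required cells visited; 7 ≤ 7 moves.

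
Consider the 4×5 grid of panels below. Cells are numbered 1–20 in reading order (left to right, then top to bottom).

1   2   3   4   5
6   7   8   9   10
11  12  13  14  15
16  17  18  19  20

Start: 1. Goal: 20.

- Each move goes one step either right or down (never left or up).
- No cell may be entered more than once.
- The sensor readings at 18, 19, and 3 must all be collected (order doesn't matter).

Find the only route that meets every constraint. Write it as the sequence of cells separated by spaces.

1 2 3 8 13 18 19 20

Moves only go right or down, so the column and row indices never decrease.
Route from 1: right 2 to 3, down 3 to 18, right 2 to 20 — 7 moves in all.
Check: all required cells visited.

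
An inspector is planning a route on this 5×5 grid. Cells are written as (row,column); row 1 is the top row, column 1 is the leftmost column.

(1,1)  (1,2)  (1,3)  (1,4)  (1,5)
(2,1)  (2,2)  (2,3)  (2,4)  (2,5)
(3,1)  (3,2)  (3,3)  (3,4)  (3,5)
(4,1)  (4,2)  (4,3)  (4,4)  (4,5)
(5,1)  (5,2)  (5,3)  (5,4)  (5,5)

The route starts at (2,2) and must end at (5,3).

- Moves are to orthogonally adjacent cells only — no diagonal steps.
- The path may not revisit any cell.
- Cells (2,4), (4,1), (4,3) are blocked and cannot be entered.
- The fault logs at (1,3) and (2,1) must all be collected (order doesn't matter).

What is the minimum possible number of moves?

10

Any route passes through (1,3) and (2,1) in some order between (2,2) and (5,3). Summing Manhattan distances along each leg and taking the cheapest ordering ((2,2) → (2,1) → (1,3) → (5,3)) gives a lower bound of 1 + 3 + 4 = 8 moves.
That bound ignores the blocked cells. Measuring each leg by the fewest moves that actually steer around them ((2,2)→(1,3): 2; (1,3)→(2,1): 3; (2,1)→(5,3): 5) raises the lower bound to 10.
A route of 10 moves exists: (2,2) → (2,1) → (1,1) → (1,2) → (1,3) → (2,3) → (3,3) → (3,2) → (4,2) → (5,2) → (5,3).
Since 10 matches that lower bound, it is optimal.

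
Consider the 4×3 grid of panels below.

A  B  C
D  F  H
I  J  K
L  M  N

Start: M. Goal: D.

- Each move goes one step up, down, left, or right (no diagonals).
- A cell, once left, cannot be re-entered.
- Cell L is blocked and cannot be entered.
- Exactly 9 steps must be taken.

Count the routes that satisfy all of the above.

Need simple routes of exactly 9 moves from M to D (Manhattan distance 3, so 3 moves are spent on a detour and 3 undoing it).
Enumerating: M N K H C B F J I D | M N K J F H C B A D.
That gives 2 routes.

2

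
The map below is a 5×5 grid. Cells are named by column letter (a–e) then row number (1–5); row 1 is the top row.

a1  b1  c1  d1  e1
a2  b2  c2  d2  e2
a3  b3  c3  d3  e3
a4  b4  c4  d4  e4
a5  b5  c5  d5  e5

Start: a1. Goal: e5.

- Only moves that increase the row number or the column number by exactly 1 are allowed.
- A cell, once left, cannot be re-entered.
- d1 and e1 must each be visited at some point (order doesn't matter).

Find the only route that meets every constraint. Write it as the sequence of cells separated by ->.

Moves only go right or down, so the column and row indices never decrease.
Route from a1: 4× right (reaching e1), 4× down (reaching e5) — 8 moves in all.
Check: all required cells visited.

a1 -> b1 -> c1 -> d1 -> e1 -> e2 -> e3 -> e4 -> e5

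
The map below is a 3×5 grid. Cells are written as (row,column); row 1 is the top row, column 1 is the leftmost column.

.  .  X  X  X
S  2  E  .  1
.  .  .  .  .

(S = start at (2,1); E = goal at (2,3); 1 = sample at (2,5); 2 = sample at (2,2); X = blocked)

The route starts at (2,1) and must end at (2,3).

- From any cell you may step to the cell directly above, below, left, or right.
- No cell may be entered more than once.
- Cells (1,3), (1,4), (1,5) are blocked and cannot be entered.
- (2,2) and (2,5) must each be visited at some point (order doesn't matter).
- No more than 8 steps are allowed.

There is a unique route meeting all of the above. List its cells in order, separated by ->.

The budget equals the shortest possible length, so every move has to be on a shortest route through the required cells.
Route from (2,1): right 1 to (2,2), down 1 to (3,2), right 3 to (3,5), up 1 to (2,5), left 2 to (2,3) — 8 moves in all.
Check: all required cells visited; 8 ≤ 8 moves.

(2,1) -> (2,2) -> (3,2) -> (3,3) -> (3,4) -> (3,5) -> (2,5) -> (2,4) -> (2,3)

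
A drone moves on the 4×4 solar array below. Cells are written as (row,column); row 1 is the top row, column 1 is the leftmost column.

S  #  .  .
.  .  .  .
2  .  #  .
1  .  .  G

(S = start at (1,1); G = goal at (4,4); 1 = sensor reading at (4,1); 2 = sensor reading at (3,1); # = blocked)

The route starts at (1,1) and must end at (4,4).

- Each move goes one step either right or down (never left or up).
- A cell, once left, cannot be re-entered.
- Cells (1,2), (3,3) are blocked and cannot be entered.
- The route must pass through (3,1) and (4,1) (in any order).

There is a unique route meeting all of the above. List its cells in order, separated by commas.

Moves only go right or down, so the column and row indices never decrease.
Route from (1,1): down 3 to (4,1), right 3 to (4,4) — 6 moves in all.
Check: all required cells visited.

(1,1), (2,1), (3,1), (4,1), (4,2), (4,3), (4,4)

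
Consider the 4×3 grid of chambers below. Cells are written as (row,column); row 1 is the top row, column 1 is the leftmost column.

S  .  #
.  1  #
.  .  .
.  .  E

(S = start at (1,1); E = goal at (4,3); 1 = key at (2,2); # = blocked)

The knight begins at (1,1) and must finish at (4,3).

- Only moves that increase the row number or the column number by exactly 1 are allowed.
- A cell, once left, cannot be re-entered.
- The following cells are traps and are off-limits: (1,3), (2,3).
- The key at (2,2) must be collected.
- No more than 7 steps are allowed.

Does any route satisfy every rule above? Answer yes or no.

One route that works: (1,1) → (2,1) → (2,2) → (3,2) → (4,2) → (4,3).

yes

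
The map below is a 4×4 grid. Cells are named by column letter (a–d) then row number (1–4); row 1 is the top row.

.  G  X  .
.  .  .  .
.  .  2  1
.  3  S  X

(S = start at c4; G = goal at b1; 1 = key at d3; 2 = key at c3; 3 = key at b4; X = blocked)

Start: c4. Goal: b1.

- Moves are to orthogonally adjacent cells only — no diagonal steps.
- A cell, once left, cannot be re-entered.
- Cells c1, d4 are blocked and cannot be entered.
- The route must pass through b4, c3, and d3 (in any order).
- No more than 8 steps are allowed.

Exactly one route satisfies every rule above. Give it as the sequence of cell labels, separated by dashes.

c4 - b4 - b3 - c3 - d3 - d2 - c2 - b2 - b1

Any route must reach b4, c3, and d3 and still end at b1 within 8 moves, so the order of the required stops is forced.
Route from c4: left to b4, up to b3, 2× right (reaching d3), up to d2, 2× left (reaching b2), up to b1 — 8 moves in all.
Check: all required cells visited; 8 ≤ 8 moves.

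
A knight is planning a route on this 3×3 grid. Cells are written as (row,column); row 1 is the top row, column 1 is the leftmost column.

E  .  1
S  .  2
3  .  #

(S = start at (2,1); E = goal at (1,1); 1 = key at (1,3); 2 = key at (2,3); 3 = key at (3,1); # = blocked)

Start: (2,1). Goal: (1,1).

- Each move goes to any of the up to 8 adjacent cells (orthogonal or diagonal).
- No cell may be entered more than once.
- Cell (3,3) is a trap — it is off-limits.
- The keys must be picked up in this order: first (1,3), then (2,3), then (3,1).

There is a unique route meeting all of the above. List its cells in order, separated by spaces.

(2,1) (1,2) (1,3) (2,3) (3,2) (3,1) (2,2) (1,1)

The waypoints must appear in the order (1,3), (2,3), (3,1), with no cell reused.
Route from (2,1): up-right to (1,2), right to (1,3), down to (2,3), down-left to (3,2), left to (3,1), up-right to (2,2), up-left to (1,1) — 7 moves in all.
Check: order respected (1 at step 2, 2 at step 3, 3 at step 5).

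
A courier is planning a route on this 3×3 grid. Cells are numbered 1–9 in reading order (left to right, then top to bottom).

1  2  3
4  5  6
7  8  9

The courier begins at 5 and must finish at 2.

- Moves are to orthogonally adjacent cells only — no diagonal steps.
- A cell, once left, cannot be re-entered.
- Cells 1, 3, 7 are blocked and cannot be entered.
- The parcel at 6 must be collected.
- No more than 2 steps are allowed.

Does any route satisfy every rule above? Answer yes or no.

no

Every way from 6 onward to 2 runs back through 5, which the route has already used — so it cannot be completed without a revisit.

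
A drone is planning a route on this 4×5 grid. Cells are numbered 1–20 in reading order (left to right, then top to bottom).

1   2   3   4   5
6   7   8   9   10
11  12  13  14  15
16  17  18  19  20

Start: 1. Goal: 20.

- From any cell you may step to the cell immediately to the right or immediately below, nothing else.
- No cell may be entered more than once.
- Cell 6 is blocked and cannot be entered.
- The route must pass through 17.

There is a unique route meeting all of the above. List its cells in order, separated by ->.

Moves only go right or down, so the column and row indices never decrease.
Route from 1: right 1 to 2, down 3 to 17, right 3 to 20 — 7 moves in all.
Check: all required cells visited.

1 -> 2 -> 7 -> 12 -> 17 -> 18 -> 19 -> 20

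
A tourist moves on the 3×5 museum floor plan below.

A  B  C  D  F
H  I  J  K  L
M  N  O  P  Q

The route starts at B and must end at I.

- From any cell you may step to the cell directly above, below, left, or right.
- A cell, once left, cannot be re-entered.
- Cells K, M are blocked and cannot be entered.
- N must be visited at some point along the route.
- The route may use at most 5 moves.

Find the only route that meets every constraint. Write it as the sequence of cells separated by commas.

The 5-move cap with required stops at N leaves no slack for detours.
Route from B: right 1 to C, down 2 to O, left 1 to N, up 1 to I — 5 moves in all.
Check: all required cells visited; 5 ≤ 5 moves.

B, C, J, O, N, I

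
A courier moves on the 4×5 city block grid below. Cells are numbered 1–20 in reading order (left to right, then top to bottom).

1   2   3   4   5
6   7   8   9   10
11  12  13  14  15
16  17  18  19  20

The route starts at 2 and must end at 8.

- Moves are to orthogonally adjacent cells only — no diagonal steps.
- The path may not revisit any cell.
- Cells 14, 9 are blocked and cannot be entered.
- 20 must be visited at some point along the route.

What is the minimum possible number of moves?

Any route passes through 20 somewhere between 2 and 8. Summing Manhattan distances along the two legs (2 → 20 → 8) gives a lower bound of 6 + 4 = 10 moves.
A route of 10 moves achieves this: 2 → 3 → 4 → 5 → 10 → 15 → 20 → 19 → 18 → 13 → 8.
Since 10 matches the lower bound, it is optimal.

10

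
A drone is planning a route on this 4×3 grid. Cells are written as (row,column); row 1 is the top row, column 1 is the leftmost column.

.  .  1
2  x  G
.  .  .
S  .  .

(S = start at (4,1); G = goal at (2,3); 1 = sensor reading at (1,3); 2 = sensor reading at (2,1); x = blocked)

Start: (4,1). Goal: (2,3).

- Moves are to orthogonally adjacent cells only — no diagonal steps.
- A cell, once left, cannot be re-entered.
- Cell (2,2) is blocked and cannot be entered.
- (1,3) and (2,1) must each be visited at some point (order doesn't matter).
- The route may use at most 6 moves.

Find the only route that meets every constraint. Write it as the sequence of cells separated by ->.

(4,1) -> (3,1) -> (2,1) -> (1,1) -> (1,2) -> (1,3) -> (2,3)

The budget equals the shortest possible length, so every move has to be on a shortest route through the required cells.
Route from (4,1): up 3 to (1,1), right 2 to (1,3), down 1 to (2,3) — 6 moves in all.
Check: all required cells visited; 6 ≤ 6 moves.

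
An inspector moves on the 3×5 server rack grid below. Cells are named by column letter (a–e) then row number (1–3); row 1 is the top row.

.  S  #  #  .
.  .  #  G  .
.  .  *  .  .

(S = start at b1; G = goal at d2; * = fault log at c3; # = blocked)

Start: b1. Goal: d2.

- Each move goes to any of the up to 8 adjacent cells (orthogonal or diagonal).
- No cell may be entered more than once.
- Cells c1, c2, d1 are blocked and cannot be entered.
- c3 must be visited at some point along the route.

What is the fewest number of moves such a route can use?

3

Any route passes through c3 somewhere between b1 and d2. Summing Chebyshev distances along the two legs (b1 → c3 → d2) gives a lower bound of 2 + 1 = 3 moves.
A route of 3 moves achieves this: b1 → b2 → c3 → d2.
Since 3 matches the lower bound, it is optimal.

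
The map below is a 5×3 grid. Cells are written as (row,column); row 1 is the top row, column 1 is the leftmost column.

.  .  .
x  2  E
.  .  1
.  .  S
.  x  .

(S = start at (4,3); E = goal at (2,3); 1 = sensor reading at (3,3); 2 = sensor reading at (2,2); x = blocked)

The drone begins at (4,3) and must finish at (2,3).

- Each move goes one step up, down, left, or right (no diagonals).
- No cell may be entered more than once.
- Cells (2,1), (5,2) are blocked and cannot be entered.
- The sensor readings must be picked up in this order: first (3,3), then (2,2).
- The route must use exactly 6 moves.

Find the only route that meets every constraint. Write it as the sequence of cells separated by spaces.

(4,3) (3,3) (3,2) (2,2) (1,2) (1,3) (2,3)

The waypoints must appear in the order (3,3), (2,2), with no cell reused.
Route from (4,3): up to (3,3), left to (3,2), 2× up (reaching (1,2)), right to (1,3), down to (2,3) — 6 moves in all.
Check: order respected (1 at step 1, 2 at step 3); 6 moves as required.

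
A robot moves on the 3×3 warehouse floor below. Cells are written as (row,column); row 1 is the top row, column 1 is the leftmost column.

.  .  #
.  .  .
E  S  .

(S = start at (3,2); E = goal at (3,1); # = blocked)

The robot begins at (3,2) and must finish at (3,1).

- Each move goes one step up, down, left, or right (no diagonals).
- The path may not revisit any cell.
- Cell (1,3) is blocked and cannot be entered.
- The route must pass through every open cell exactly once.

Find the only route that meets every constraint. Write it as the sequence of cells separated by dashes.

Need to visit all 8 open cells exactly once, starting at (3,2) and ending at (3,1).
Cell (1,2) has only two open neighbours ((2,2) and (1,1)), so the path must pass straight through it: one of those is the cell it's entered from and the other is where it exits.
Route from (3,2): right 1 to (3,3), up 1 to (2,3), left 1 to (2,2), up 1 to (1,2), left 1 to (1,1), down 2 to (3,1) — 7 moves in all.
Check: all 8 open cells covered.

(3,2) - (3,3) - (2,3) - (2,2) - (1,2) - (1,1) - (2,1) - (3,1)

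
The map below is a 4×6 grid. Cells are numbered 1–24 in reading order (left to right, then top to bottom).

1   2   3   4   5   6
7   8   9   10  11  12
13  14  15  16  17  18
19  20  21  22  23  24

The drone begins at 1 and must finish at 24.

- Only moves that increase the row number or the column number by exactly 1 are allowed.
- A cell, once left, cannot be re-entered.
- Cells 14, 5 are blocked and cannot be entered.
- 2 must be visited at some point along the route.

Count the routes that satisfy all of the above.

A right/down-only route from 1 to 24 makes exactly 3 down-moves and 5 right-moves in some order.
With no other constraints that would be C(8,3) = 56 routes.
Split at 2 and multiply the segment counts (each segment already excludes blocked cells): 1→2: 1; 2→24: 26; product = 26.
That gives 26 routes.

26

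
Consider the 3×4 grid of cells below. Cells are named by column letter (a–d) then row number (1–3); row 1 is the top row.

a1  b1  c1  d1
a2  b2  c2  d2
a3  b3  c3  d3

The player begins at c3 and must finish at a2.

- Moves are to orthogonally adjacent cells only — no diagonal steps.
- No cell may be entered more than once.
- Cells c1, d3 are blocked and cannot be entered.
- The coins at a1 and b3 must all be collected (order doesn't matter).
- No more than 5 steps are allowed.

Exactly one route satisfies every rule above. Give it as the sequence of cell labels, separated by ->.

The budget equals the shortest possible length, so every move has to be on a shortest route through the required cells.
Route from c3: left 1 to b3, up 2 to b1, left 1 to a1, down 1 to a2 — 5 moves in all.
Check: all required cells visited; 5 ≤ 5 moves.

c3 -> b3 -> b2 -> b1 -> a1 -> a2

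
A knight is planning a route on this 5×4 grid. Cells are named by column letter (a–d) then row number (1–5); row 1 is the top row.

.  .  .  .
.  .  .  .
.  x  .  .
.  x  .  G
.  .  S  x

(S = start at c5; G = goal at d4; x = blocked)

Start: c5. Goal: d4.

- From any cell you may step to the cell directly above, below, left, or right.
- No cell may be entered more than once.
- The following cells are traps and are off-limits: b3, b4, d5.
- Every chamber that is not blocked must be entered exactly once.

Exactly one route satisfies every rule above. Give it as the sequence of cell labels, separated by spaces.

c5 b5 a5 a4 a3 a2 a1 b1 b2 c2 c1 d1 d2 d3 c3 c4 d4

Need to visit all 17 open cells exactly once, starting at c5 and ending at d4.
Route from c5: left 2 to a5, up 4 to a1, right 1 to b1, down 1 to b2, right 1 to c2, up 1 to c1, right 1 to d1, down 2 to d3, left 1 to c3, down 1 to c4, right 1 to d4 — 16 moves in all.
Check: all 17 open cells covered.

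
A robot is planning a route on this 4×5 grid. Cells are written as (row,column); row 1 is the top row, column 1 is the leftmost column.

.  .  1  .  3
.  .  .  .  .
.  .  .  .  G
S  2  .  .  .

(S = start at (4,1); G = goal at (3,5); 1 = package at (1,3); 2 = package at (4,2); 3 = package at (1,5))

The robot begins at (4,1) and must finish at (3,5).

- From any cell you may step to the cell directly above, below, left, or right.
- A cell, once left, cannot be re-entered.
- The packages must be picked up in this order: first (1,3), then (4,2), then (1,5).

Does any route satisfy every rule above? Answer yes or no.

yes

One route that works: (4,1) → (3,1) → (2,1) → (1,1) → (1,2) → (1,3) → (2,3) → (3,3) → (3,2) → (4,2) → (4,3) → (4,4) → (3,4) → (2,4) → (1,4) → (1,5) → (2,5) → (3,5).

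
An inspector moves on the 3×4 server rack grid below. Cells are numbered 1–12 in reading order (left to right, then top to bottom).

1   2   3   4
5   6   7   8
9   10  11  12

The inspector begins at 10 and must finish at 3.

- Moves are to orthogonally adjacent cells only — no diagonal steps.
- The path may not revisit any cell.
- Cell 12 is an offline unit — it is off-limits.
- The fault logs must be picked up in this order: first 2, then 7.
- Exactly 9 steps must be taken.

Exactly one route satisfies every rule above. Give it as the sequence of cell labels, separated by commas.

The waypoints must appear in the order 2, 7, with no cell reused.
Route from 10: left to 9, 2× up (reaching 1), right to 2, down to 6, 2× right (reaching 8), up to 4, left to 3 — 9 moves in all.
Check: order respected (2 at step 4, 7 at step 6); 9 moves as required.

10, 9, 5, 1, 2, 6, 7, 8, 4, 3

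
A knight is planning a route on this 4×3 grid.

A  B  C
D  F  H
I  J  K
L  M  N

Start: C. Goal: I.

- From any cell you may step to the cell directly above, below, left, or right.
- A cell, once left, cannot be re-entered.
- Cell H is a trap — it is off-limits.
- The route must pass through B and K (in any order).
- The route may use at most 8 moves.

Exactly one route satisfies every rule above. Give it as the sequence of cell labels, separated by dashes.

C - B - F - J - K - N - M - L - I

The budget equals the shortest possible length, so every move has to be on a shortest route through the required cells.
Route from C: left 1 to B, down 2 to J, right 1 to K, down 1 to N, left 2 to L, up 1 to I — 8 moves in all.
Check: all required cells visited; 8 ≤ 8 moves.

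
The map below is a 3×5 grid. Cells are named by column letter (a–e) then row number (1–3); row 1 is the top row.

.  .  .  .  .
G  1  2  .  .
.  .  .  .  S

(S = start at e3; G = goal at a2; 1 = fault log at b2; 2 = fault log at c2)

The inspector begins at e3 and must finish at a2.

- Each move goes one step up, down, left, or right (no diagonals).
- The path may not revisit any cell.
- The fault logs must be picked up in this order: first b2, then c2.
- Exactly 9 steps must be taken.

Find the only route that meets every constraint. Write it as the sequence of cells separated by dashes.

The waypoints must appear in the order b2, c2, with no cell reused.
Route from e3: left 3 to b3, up 1 to b2, right 1 to c2, up 1 to c1, left 2 to a1, down 1 to a2 — 9 moves in all.
Check: order respected (1 at step 4, 2 at step 5); 9 moves as required.

e3 - d3 - c3 - b3 - b2 - c2 - c1 - b1 - a1 - a2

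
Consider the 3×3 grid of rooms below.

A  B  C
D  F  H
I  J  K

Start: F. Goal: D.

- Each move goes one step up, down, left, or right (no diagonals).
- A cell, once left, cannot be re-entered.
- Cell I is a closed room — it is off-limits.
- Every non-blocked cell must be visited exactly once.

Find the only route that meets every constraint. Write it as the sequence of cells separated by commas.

F, J, K, H, C, B, A, D

Need to visit all 8 open cells exactly once, starting at F and ending at D.
Cell C has only two open neighbours (H and B), so the path must pass straight through it: one of those is the cell it's entered from and the other is where it exits.
Route from F: down 1 to J, right 1 to K, up 2 to C, left 2 to A, down 1 to D — 7 moves in all.
Check: all 8 open cells covered.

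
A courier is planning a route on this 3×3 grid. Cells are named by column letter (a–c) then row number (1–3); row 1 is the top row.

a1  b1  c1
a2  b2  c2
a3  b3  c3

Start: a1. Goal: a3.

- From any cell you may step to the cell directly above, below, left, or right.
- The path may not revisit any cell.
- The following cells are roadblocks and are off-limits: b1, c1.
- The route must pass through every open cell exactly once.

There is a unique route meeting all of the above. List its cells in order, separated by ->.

a1 -> a2 -> b2 -> c2 -> c3 -> b3 -> a3

Need to visit all 7 open cells exactly once, starting at a1 and ending at a3.
Cell c2 has only two open neighbours (c3 and b2), so the path must pass straight through it: one of those is the cell it's entered from and the other is where it exits.
Route from a1: down 1 to a2, right 2 to c2, down 1 to c3, left 2 to a3 — 6 moves in all.
Check: all 7 open cells covered.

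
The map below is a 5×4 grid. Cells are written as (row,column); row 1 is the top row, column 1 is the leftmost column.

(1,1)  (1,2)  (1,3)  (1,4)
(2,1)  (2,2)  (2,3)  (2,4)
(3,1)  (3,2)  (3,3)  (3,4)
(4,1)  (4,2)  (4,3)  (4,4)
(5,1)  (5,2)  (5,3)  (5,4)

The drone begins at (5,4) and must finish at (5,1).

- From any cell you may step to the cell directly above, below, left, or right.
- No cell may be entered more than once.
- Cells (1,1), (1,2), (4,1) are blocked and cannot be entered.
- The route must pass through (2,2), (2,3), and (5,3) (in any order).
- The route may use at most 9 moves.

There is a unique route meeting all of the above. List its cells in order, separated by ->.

(5,4) -> (5,3) -> (4,3) -> (3,3) -> (2,3) -> (2,2) -> (3,2) -> (4,2) -> (5,2) -> (5,1)

Any route must reach (2,2), (2,3), and (5,3) and still end at (5,1) within 9 moves, so the order of the required stops is forced.
Route from (5,4): left to (5,3), 3× up (reaching (2,3)), left to (2,2), 3× down (reaching (5,2)), left to (5,1) — 9 moves in all.
Check: all required cells visited; 9 ≤ 9 moves.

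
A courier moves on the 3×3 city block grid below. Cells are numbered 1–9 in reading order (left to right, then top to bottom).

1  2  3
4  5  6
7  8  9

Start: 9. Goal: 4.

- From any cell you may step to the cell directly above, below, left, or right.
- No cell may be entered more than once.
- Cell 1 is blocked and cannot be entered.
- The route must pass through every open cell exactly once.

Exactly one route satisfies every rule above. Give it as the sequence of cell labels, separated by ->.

9 -> 6 -> 3 -> 2 -> 5 -> 8 -> 7 -> 4

Need to visit all 8 open cells exactly once, starting at 9 and ending at 4.
Cell 3 has only two open neighbours (6 and 2), so the path must pass straight through it: one of those is the cell it's entered from and the other is where it exits.
Route from 9: 2× up (reaching 3), left to 2, 2× down (reaching 8), left to 7, up to 4 — 7 moves in all.
Check: all 8 open cells covered.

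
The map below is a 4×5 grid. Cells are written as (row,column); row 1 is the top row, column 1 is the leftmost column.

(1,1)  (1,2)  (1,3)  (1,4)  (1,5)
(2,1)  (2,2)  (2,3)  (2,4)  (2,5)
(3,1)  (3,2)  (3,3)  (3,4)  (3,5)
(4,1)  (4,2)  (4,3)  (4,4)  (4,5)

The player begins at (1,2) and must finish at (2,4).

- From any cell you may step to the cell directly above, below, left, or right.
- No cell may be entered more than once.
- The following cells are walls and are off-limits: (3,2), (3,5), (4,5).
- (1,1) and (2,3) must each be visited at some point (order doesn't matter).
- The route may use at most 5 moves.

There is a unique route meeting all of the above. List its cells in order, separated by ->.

Any route must reach (1,1) and (2,3) and still end at (2,4) within 5 moves, so the order of the required stops is forced.
Route from (1,2): left to (1,1), down to (2,1), 3× right (reaching (2,4)) — 5 moves in all.
Check: all required cells visited; 5 ≤ 5 moves.

(1,2) -> (1,1) -> (2,1) -> (2,2) -> (2,3) -> (2,4)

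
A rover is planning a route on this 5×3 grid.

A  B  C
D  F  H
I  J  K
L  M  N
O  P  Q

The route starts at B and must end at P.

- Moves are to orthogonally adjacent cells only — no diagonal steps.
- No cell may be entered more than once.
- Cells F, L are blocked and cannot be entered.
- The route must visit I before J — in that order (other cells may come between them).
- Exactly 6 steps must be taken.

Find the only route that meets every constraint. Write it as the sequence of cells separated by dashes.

The waypoints must appear in the order I, J, with no cell reused.
Route from B: left 1 to A, down 2 to I, right 1 to J, down 2 to P — 6 moves in all.
Check: order respected (I at step 3, J at step 4); 6 moves as required.

B - A - D - I - J - M - P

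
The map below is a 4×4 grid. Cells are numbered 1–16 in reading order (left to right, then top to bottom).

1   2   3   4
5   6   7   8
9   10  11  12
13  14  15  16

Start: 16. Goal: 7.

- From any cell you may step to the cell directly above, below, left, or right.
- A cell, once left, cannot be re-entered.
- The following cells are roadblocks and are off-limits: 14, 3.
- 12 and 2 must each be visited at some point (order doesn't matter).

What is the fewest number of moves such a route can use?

Any route passes through 12 and 2 in some order between 16 and 7. Summing Manhattan distances along each leg and taking the cheapest ordering (16 → 12 → 2 → 7) gives a lower bound of 1 + 4 + 2 = 7 moves.
The shortest route satisfying every rule uses 9 moves: 16 → 12 → 11 → 10 → 9 → 5 → 1 → 2 → 6 → 7.
The no-revisit rule (legs can't share cells) pushes the minimum above the 7-move bound; an exhaustive check rules out every length from 7 to 8, leaving 9 as the minimum.

9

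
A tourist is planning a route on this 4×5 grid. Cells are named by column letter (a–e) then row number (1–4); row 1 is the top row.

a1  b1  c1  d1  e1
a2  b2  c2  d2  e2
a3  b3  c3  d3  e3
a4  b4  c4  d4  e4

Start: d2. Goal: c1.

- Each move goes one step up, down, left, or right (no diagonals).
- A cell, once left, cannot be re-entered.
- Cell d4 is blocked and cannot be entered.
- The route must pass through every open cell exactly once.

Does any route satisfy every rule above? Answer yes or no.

no

Cell e4 has only one open neighbour but is neither the start nor the goal, so a Hamiltonian route would have to both enter and leave it through the same neighbour — impossible without revisiting.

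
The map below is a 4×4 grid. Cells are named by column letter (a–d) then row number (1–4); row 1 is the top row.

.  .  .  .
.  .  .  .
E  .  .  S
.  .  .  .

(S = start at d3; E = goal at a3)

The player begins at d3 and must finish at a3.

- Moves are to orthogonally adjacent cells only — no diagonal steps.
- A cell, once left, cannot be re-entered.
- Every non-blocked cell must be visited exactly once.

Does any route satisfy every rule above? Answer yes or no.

One route that works: d3 → d4 → c4 → c3 → c2 → d2 → d1 → c1 → b1 → a1 → a2 → b2 → b3 → b4 → a4 → a3.

yes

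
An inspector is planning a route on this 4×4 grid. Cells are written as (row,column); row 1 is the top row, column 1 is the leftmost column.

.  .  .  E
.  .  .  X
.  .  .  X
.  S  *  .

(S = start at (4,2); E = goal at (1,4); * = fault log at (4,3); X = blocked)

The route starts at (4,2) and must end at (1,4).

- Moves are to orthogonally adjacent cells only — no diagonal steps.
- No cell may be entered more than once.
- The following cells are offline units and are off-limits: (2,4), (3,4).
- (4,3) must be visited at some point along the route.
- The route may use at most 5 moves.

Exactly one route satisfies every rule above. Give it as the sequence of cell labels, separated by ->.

(4,2) -> (4,3) -> (3,3) -> (2,3) -> (1,3) -> (1,4)

Any route must reach (4,3) and still end at (1,4) within 5 moves, so the order of the required stops is forced.
Route from (4,2): right to (4,3), 3× up (reaching (1,3)), right to (1,4) — 5 moves in all.
Check: all required cells visited; 5 ≤ 5 moves.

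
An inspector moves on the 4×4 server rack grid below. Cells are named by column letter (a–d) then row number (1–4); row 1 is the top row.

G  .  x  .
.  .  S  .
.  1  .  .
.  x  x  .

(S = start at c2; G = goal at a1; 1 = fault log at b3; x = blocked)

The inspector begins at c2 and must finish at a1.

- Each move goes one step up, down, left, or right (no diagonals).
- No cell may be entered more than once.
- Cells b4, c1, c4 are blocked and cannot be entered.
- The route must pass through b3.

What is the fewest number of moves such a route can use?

5

Any route passes through b3 somewhere between c2 and a1. Summing Manhattan distances along the two legs (c2 → b3 → a1) gives a lower bound of 2 + 3 = 5 moves.
A route of 5 moves achieves this: c2 → c3 → b3 → b2 → b1 → a1.
Since 5 matches the lower bound, it is optimal.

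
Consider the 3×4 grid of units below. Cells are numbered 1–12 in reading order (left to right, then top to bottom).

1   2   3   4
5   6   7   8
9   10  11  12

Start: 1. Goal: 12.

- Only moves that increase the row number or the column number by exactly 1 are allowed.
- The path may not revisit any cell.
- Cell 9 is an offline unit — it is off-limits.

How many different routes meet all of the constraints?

A right/down-only route from 1 to 12 makes exactly 2 down-moves and 3 right-moves in some order.
With no other constraints that would be C(5,2) = 10 routes.
Subtract routes through each blocked cell (inclusion–exclusion for overlaps): − through 9: 1 → 9.
That gives 9 routes.

9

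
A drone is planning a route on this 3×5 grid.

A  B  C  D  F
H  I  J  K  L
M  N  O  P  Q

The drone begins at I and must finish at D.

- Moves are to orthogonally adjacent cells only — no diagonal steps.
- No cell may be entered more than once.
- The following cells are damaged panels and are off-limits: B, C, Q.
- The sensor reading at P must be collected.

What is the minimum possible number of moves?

Any route passes through P somewhere between I and D. Summing Manhattan distances along the two legs (I → P → D) gives a lower bound of 3 + 2 = 5 moves.
A route of 5 moves achieves this: I → N → O → P → K → D.
Since 5 matches the lower bound, it is optimal.

5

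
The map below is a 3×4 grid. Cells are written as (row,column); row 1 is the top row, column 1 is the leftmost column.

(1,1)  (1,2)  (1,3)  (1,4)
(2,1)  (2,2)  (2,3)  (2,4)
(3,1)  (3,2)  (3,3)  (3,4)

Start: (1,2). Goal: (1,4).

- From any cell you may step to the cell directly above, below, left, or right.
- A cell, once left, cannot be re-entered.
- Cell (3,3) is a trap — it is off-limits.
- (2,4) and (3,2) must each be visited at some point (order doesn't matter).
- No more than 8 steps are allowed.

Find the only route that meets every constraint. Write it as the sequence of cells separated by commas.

The budget equals the shortest possible length, so every move has to be on a shortest route through the required cells.
Route from (1,2): left 1 to (1,1), down 2 to (3,1), right 1 to (3,2), up 1 to (2,2), right 2 to (2,4), up 1 to (1,4) — 8 moves in all.
Check: all required cells visited; 8 ≤ 8 moves.

(1,2), (1,1), (2,1), (3,1), (3,2), (2,2), (2,3), (2,4), (1,4)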